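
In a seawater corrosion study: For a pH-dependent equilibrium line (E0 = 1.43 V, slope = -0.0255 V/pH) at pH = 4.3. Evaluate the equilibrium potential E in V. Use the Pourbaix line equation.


Apply the Pourbaix line equation: E = E0 + slope*pH
E = 1.43 + (-0.0255)*4.3 = 1.43 + (-0.10965) = 1.32035 V
Rounded to 4 decimal places: E = 1.3204 V

1.3204 V


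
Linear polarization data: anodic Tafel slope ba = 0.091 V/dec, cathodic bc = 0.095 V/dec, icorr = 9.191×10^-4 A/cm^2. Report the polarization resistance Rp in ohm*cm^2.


Apply the Stern-Geary equation: Rp = ba*bc / (2.303*icorr*(ba+bc))
ba*bc = 0.091*0.095 = 0.008645
ba+bc = 0.186; 2.303*icorr*(ba+bc) = 2.303*9.191×10^-4*0.186 = 3.9370384×10^-4
Rp = 0.008645 / 3.9370384×10^-4 = 21.96 ohm*cm^2

21.96 ohm*cm^2


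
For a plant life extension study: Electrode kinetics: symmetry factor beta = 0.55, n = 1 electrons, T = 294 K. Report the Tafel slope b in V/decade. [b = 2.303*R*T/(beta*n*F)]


Apply the Tafel slope relation: b = 2.303*R*T/(beta*n*F)
Numerator: 2.303 * 8.314 * 294 = 5629.26
Denominator: 0.55 * 1 * 96485 = 53066.75
b = 5629.26 / 53066.75 = 0.1061 V/decade

0.1061 V/decade


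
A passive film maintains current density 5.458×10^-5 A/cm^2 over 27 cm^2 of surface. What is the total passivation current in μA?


I = i_pass * A, then convert A → μA (×10^6)
I = 5.458×10^-5 * 27 * 10^6 = 1473.66 μA

1473.66 μA


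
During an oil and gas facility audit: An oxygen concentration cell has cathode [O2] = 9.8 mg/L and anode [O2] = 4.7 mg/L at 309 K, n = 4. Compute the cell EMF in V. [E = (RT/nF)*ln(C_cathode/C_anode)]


Apply the Nernst concentration-cell relation: E = (RT/nF)*ln(C_cathode/C_anode)
RT/nF = 8.314*309/(4*96485) = 0.00665654 V
ln(9.8/4.7) = 0.73482
E = 0.00665654 * 0.73482 = 0.00489 V

0.00489 V


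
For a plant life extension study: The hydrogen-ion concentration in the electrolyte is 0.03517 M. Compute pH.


pH = −log10[H+]
pH = −log10(0.03517) = 1.45

1.45


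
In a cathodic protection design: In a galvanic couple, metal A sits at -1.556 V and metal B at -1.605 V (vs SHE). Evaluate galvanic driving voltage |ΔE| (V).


Driving voltage is the absolute potential difference.
|ΔE| = |-1.556 − (-1.605)| = 0.049 V

0.049 V


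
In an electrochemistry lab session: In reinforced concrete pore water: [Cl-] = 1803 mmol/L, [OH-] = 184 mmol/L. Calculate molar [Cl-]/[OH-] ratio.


Threshold parameter = [Cl-] / [OH-] (molar basis; both in mmol/L, so units cancel)
Ratio = 1803 / 184 = 9.8

9.8


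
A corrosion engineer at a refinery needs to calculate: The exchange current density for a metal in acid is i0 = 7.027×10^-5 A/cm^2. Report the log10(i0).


i0 = 7.027×10^-5 A/cm^2
log10(i0) = -4.153

-4.153


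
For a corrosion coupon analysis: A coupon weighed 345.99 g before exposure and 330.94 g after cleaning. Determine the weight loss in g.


Weight loss = initial − final
WL = 345.99 − 330.94 = 15.05 g

15.05 g


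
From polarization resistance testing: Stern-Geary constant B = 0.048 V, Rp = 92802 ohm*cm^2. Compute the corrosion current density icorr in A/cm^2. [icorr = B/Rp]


Apply the Stern-Geary relation: icorr = B / Rp
icorr = 0.048 / 92802 = 5.172×10^-7 A/cm^2

5.172×10^-7 A/cm^2


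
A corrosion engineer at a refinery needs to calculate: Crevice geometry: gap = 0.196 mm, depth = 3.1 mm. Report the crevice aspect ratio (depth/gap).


Aspect ratio = depth / gap
Ratio = 3.1 / 0.196 = 15.8

15.8


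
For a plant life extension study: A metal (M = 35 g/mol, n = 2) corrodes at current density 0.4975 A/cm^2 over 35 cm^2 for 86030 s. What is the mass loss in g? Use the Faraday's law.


Apply Faraday's law: m = i*A*t*M / (n*F)
Total charge passed Q = i*A*t = 0.4975*35*86030 = 1497997.375 C
m = Q*M/(n*F) = 1497997.375*35/(2*96485) = 271.7 g

271.7 g


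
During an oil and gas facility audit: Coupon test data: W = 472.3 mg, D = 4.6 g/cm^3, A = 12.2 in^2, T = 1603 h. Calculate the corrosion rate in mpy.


Apply the mpy weight-loss relation: CR = 534 * W / (D * A * T)
Numerator: 534 * 472.3 = 252208.2
Denominator: 4.6 * 12.2 * 1603 = 89960.36
CR = 252208.2 / 89960.36 = 2.80355 mpy

2.80355 mpy


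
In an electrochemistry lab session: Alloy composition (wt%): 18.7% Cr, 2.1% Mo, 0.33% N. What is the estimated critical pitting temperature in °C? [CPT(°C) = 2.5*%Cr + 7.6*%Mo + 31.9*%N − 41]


Apply the ASTM G48 empirical CPT estimate: CPT(°C) = 2.5*%Cr + 7.6*%Mo + 31.9*%N − 41
2.5*18.7 = 46.75; 7.6*2.1 = 15.96; 31.9*0.33 = 10.527
CPT = 46.75 + 15.96 + 10.527 − 41 = 32.237 °C
Rounded to 0.1 °C: CPT ≈ 32.2 °C

32.2 °C


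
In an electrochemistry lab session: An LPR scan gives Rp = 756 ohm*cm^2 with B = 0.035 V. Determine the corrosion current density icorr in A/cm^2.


Apply the Stern-Geary relation: icorr = B / Rp
icorr = 0.035 / 756 = 4.63×10^-5 A/cm^2

4.63×10^-5 A/cm^2


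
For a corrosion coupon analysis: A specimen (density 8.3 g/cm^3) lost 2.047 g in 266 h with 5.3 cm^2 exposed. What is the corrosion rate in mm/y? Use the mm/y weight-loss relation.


Apply the mm/y weight-loss relation: CR = 87600 * W / (D * A * T)
Numerator: 87600 * 2.047 = 179317.2
Denominator: 8.3 * 5.3 * 266 = 11701.34
CR = 179317.2 / 11701.34 = 15.324501 mm/y

15.324501 mm/y


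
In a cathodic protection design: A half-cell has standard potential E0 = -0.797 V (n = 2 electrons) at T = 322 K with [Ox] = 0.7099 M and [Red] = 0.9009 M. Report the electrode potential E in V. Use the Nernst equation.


Apply the Nernst equation: E = E0 + (RT/nF)*ln([Ox]/[Red])
Step 1: RT/nF = 8.314*322/(2*96485) = 0.01387318 V
Step 2: [Ox]/[Red] = 0.7099/0.9009 = 0.78799
Step 3: ln(0.78799) = -0.23827
Step 4: correction = 0.01387318 * -0.23827 = -0.0033 V
E = -0.797 + -0.0033 = -0.8003 V

-0.8003 V


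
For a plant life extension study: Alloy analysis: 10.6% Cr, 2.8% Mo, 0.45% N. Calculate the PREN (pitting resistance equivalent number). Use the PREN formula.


Apply the PREN formula: PREN = Cr + 3.3*Mo + 16*N
PREN = 10.6 + 3.3*2.8 + 16*0.45
PREN = 10.6 + 9.24 + 7.2 = 27.04

27.04


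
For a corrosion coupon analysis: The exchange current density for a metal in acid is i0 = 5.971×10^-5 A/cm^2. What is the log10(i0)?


i0 = 5.971×10^-5 A/cm^2
log10(i0) = -4.224

-4.224


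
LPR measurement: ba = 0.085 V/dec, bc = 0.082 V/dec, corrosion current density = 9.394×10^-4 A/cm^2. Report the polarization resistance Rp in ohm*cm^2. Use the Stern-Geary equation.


Apply the Stern-Geary equation: Rp = ba*bc / (2.303*icorr*(ba+bc))
ba*bc = 0.085*0.082 = 0.00697
ba+bc = 0.167; 2.303*icorr*(ba+bc) = 2.303*9.394×10^-4*0.167 = 3.6129418×10^-4
Rp = 0.00697 / 3.6129418×10^-4 = 19.3 ohm*cm^2

19.3 ohm*cm^2


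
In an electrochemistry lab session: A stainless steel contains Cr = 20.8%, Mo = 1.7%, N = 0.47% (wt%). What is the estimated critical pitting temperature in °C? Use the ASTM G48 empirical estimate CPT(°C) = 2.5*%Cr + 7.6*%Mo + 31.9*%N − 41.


Apply the ASTM G48 empirical CPT estimate: CPT(°C) = 2.5*%Cr + 7.6*%Mo + 31.9*%N − 41
2.5*20.8 = 52; 7.6*1.7 = 12.92; 31.9*0.47 = 14.993
CPT = 52 + 12.92 + 14.993 − 41 = 38.913 °C
Rounded to 0.1 °C: CPT ≈ 38.9 °C

38.9 °C


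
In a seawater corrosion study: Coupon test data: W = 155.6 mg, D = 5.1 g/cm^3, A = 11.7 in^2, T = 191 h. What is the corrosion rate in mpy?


Apply the mpy weight-loss relation: CR = 534 * W / (D * A * T)
Numerator: 534 * 155.6 = 83090.4
Denominator: 5.1 * 11.7 * 191 = 11396.97
CR = 83090.4 / 11396.97 = 7.2906 mpy

7.2906 mpy


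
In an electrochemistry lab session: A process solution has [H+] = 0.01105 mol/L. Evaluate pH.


pH = −log10[H+]
pH = −log10(0.01105) = 1.96

1.96


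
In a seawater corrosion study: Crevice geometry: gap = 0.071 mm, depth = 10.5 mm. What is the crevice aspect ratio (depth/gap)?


Aspect ratio = depth / gap
Ratio = 10.5 / 0.071 = 147.9

147.9


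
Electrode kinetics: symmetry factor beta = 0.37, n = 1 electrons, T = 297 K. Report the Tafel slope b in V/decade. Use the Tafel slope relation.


Apply the Tafel slope relation: b = 2.303*R*T/(beta*n*F)
Numerator: 2.303 * 8.314 * 297 = 5686.7
Denominator: 0.37 * 1 * 96485 = 35699.45
b = 5686.7 / 35699.45 = 0.159 V/decade

0.159 V/decade


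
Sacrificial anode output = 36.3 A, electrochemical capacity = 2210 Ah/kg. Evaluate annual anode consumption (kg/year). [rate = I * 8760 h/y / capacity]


Annual consumption = current * hours per year / capacity
Rate = 36.3 * 8760 / 2210 = 143.9 kg/year

143.9 kg/year


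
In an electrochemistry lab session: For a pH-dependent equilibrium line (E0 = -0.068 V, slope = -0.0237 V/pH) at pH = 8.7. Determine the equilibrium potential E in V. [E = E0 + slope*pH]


Apply the Pourbaix line equation: E = E0 + slope*pH
E = -0.068 + (-0.0237)*8.7 = -0.068 + (-0.20619) = -0.27419 V
Rounded to 3 decimal places: E = -0.274 V

-0.274 V


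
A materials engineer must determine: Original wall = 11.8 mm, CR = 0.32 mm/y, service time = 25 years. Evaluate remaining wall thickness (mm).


Remaining wall = original − CR × time
t = 11.8 − 0.32*25 = 11.8 − 8.0 = 3.8 mm

3.8 mm


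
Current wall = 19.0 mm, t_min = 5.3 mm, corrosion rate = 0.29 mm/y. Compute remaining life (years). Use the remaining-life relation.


Apply the remaining-life relation: RL = (t_current − t_min) / CR
RL = (19.0 − 5.3) / 0.29 = 13.7 / 0.29 = 47.2 years

47.2 years


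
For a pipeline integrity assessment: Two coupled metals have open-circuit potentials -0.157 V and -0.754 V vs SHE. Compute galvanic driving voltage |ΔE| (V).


Driving voltage is the absolute potential difference.
|ΔE| = |-0.157 − (-0.754)| = 0.597 V

0.597 V


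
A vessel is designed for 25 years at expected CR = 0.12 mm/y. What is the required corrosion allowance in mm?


Corrosion allowance = CR × design life
CA = 0.12 * 25 = 3.0 mm

3.0 mm


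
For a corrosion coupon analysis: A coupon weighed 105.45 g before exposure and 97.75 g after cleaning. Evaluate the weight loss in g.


Weight loss = initial − final
WL = 105.45 − 97.75 = 7.7 g

7.7 g


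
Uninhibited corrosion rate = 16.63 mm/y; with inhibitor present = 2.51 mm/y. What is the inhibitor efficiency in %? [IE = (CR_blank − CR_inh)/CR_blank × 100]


Apply the inhibitor-efficiency definition: IE = (CR_blank − CR_inh)/CR_blank × 100
IE = (16.63 − 2.51) / 16.63 × 100
IE = 14.12 / 16.63 × 100 = 84.9 %

84.9 %


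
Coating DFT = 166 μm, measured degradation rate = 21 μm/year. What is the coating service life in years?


Service life = thickness / degradation rate
Life = 166 / 21 = 7.9 years

7.9 years


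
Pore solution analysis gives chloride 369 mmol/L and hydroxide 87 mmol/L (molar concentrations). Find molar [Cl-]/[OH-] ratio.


Threshold parameter = [Cl-] / [OH-] (molar basis; both in mmol/L, so units cancel)
Ratio = 369 / 87 = 4.24

4.24


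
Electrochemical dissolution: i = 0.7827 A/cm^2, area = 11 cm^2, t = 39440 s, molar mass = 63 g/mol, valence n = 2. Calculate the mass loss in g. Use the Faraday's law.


Apply Faraday's law: m = i*A*t*M / (n*F)
Total charge passed Q = i*A*t = 0.7827*11*39440 = 339566.568 C
m = Q*M/(n*F) = 339566.568*63/(2*96485) = 110.8602 g

110.8602 g


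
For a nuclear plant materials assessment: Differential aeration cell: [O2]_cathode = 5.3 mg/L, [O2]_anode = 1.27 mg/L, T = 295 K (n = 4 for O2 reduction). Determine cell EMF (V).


Apply the Nernst concentration-cell relation: E = (RT/nF)*ln(C_cathode/C_anode)
RT/nF = 8.314*295/(4*96485) = 0.00635495 V
ln(5.3/1.27) = 1.42869
E = 0.00635495 * 1.42869 = 0.00908 V

0.00908 V


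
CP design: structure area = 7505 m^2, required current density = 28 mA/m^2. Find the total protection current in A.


I = area * current density, then convert mA → A (÷1000)
I = 7505 * 28 / 1000 = 210.14 A

210.14 A


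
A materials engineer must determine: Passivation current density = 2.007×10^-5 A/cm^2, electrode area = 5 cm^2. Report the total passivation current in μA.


I = i_pass * A, then convert A → μA (×10^6)
I = 2.007×10^-5 * 5 * 10^6 = 100.35 μA

100.35 μA


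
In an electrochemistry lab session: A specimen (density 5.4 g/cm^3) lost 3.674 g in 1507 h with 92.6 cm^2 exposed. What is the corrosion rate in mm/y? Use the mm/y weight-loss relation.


Apply the mm/y weight-loss relation: CR = 87600 * W / (D * A * T)
Numerator: 87600 * 3.674 = 321842.4
Denominator: 5.4 * 92.6 * 1507 = 753560.28
CR = 321842.4 / 753560.28 = 0.4271 mm/y

0.4271 mm/y


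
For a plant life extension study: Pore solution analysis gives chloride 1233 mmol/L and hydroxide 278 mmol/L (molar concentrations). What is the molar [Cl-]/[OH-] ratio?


Threshold parameter = [Cl-] / [OH-] (molar basis; both in mmol/L, so units cancel)
Ratio = 1233 / 278 = 4.44

4.44


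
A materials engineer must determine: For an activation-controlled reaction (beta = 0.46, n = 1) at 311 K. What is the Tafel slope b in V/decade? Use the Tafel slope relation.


Apply the Tafel slope relation: b = 2.303*R*T/(beta*n*F)
Numerator: 2.303 * 8.314 * 311 = 5954.76
Denominator: 0.46 * 1 * 96485 = 44383.1
b = 5954.76 / 44383.1 = 0.134 V/decade

0.134 V/decade


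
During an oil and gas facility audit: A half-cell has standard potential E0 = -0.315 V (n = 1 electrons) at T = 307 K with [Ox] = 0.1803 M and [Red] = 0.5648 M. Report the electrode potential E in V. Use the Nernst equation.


Apply the Nernst equation: E = E0 + (RT/nF)*ln([Ox]/[Red])
Step 1: RT/nF = 8.314*307/(1*96485) = 0.02645383 V
Step 2: [Ox]/[Red] = 0.1803/0.5648 = 0.319228
Step 3: ln(0.319228) = -1.14185
Step 4: correction = 0.02645383 * -1.14185 = -0.0302 V
E = -0.315 + -0.0302 = -0.3452 V

-0.3452 V


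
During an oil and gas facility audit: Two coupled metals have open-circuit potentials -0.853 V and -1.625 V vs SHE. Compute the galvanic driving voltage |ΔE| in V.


Driving voltage is the absolute potential difference.
|ΔE| = |-0.853 − (-1.625)| = 0.772 V

0.772 V


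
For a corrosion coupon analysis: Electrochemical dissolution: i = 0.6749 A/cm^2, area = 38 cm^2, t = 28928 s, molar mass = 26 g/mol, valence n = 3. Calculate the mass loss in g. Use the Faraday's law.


Apply Faraday's law: m = i*A*t*M / (n*F)
Total charge passed Q = i*A*t = 0.6749*38*28928 = 741893.2736 C
m = Q*M/(n*F) = 741893.2736*26/(3*96485) = 66.63981 g

66.63981 g


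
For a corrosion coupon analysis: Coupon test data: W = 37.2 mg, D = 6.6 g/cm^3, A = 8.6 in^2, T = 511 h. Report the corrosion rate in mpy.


Apply the mpy weight-loss relation: CR = 534 * W / (D * A * T)
Numerator: 534 * 37.2 = 19864.8
Denominator: 6.6 * 8.6 * 511 = 29004.36
CR = 19864.8 / 29004.36 = 0.6849 mpy

0.6849 mpy


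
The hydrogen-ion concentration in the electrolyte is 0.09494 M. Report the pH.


pH = −log10[H+]
pH = −log10(0.09494) = 1.02

1.02


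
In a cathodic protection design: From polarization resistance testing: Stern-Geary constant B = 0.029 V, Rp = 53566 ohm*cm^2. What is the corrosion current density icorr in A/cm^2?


Apply the Stern-Geary relation: icorr = B / Rp
icorr = 0.029 / 53566 = 5.414×10^-7 A/cm^2

5.414×10^-7 A/cm^2


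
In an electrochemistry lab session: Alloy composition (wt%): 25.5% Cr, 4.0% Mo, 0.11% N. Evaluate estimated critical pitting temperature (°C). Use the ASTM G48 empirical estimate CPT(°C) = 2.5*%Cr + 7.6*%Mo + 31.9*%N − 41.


Apply the ASTM G48 empirical CPT estimate: CPT(°C) = 2.5*%Cr + 7.6*%Mo + 31.9*%N − 41
2.5*25.5 = 63.75; 7.6*4.0 = 30.4; 31.9*0.11 = 3.509
CPT = 63.75 + 30.4 + 3.509 − 41 = 56.659 °C
Rounded to 0.1 °C: CPT ≈ 56.7 °C

56.7 °C


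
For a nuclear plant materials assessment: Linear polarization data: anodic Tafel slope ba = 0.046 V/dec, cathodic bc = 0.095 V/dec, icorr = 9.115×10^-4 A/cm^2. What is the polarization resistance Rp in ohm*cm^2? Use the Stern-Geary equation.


Apply the Stern-Geary equation: Rp = ba*bc / (2.303*icorr*(ba+bc))
ba*bc = 0.046*0.095 = 0.00437
ba+bc = 0.141; 2.303*icorr*(ba+bc) = 2.303*9.115×10^-4*0.141 = 2.9598501×10^-4
Rp = 0.00437 / 2.9598501×10^-4 = 14.76 ohm*cm^2

14.76 ohm*cm^2


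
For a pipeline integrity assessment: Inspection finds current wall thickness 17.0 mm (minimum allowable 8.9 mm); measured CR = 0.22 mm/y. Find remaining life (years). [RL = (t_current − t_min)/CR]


Apply the remaining-life relation: RL = (t_current − t_min) / CR
RL = (17.0 − 8.9) / 0.22 = 8.1 / 0.22 = 36.8 years

36.8 years


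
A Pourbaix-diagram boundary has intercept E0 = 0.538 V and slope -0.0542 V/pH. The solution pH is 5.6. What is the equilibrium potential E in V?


Apply the Pourbaix line equation: E = E0 + slope*pH
E = 0.538 + (-0.0542)*5.6 = 0.538 + (-0.30352) = 0.23448 V
Rounded to 4 decimal places: E = 0.2345 V

0.2345 V


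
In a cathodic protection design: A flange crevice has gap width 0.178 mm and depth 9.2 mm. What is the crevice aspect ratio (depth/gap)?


Aspect ratio = depth / gap
Ratio = 9.2 / 0.178 = 51.7

51.7


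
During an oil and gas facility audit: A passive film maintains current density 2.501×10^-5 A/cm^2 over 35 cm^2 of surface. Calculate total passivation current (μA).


I = i_pass * A, then convert A → μA (×10^6)
I = 2.501×10^-5 * 35 * 10^6 = 875.35 μA

875.35 μA


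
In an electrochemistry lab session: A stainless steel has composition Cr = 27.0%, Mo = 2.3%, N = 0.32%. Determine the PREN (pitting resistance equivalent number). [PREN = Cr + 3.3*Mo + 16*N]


Apply the PREN formula: PREN = Cr + 3.3*Mo + 16*N
PREN = 27.0 + 3.3*2.3 + 16*0.32
PREN = 27.0 + 7.59 + 5.12 = 39.71

39.71


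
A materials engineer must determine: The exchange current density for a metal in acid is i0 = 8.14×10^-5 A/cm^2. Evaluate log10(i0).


i0 = 8.14×10^-5 A/cm^2
log10(i0) = -4.089

-4.089


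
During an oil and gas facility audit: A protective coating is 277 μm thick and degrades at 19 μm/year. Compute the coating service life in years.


Service life = thickness / degradation rate
Life = 277 / 19 = 14.6 years

14.6 years


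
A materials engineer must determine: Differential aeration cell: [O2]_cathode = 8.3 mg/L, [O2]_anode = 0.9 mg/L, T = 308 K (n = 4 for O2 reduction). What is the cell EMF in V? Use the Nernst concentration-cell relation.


Apply the Nernst concentration-cell relation: E = (RT/nF)*ln(C_cathode/C_anode)
RT/nF = 8.314*308/(4*96485) = 0.006635 V
ln(8.3/0.9) = 2.22162
E = 0.006635 * 2.22162 = 0.01474 V

0.01474 V


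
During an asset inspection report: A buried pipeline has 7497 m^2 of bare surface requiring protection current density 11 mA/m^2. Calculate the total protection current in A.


I = area * current density, then convert mA → A (÷1000)
I = 7497 * 11 / 1000 = 82.47 A

82.47 A


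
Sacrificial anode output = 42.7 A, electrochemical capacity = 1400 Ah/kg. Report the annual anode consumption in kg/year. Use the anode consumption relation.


Annual consumption = current * hours per year / capacity
Rate = 42.7 * 8760 / 1400 = 267.2 kg/year

267.2 kg/year


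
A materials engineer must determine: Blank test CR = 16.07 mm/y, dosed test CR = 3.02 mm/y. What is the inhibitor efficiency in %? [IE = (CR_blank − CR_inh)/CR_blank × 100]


Apply the inhibitor-efficiency definition: IE = (CR_blank − CR_inh)/CR_blank × 100
IE = (16.07 − 3.02) / 16.07 × 100
IE = 13.05 / 16.07 × 100 = 81.2 %

81.2 %


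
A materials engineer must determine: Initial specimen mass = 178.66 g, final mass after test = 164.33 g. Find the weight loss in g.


Weight loss = initial − final
WL = 178.66 − 164.33 = 14.33 g

14.33 g


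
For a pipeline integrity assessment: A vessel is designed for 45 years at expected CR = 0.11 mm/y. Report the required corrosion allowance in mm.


Corrosion allowance = CR × design life
CA = 0.11 * 45 = 4.95 mm

4.95 mm


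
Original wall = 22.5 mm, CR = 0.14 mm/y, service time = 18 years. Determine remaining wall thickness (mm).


Remaining wall = original − CR × time
t = 22.5 − 0.14*18 = 22.5 − 2.52 = 19.98 mm

19.98 mm


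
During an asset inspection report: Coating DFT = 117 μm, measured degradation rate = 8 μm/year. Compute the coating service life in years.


Service life = thickness / degradation rate
Life = 117 / 8 = 14.6 years

14.6 years


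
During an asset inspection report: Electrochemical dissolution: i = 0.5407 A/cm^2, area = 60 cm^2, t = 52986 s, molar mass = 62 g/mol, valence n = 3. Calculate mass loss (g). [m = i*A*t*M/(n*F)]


Apply Faraday's law: m = i*A*t*M / (n*F)
Total charge passed Q = i*A*t = 0.5407*60*52986 = 1718971.812 C
m = Q*M/(n*F) = 1718971.812*62/(3*96485) = 368.1963 g

368.1963 g


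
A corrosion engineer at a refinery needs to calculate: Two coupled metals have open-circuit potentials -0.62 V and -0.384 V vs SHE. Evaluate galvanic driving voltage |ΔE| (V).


Driving voltage is the absolute potential difference.
|ΔE| = |-0.62 − (-0.384)| = 0.236 V

0.236 V


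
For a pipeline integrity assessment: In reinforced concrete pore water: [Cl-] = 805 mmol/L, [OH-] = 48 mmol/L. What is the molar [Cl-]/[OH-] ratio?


Threshold parameter = [Cl-] / [OH-] (molar basis; both in mmol/L, so units cancel)
Ratio = 805 / 48 = 16.77

16.77


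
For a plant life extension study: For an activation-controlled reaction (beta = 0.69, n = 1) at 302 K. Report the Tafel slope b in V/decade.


Apply the Tafel slope relation: b = 2.303*R*T/(beta*n*F)
Numerator: 2.303 * 8.314 * 302 = 5782.44
Denominator: 0.69 * 1 * 96485 = 66574.65
b = 5782.44 / 66574.65 = 0.087 V/decade

0.087 V/decade


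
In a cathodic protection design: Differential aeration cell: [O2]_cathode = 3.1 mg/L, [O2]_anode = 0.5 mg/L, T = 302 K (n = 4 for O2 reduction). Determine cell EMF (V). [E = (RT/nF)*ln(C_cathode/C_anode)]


Apply the Nernst concentration-cell relation: E = (RT/nF)*ln(C_cathode/C_anode)
RT/nF = 8.314*302/(4*96485) = 0.00650575 V
ln(3.1/0.5) = 1.82455
E = 0.00650575 * 1.82455 = 0.01187 V

0.01187 V


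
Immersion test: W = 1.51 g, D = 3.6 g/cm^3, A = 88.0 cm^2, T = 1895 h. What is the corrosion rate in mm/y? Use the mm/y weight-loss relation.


Apply the mm/y weight-loss relation: CR = 87600 * W / (D * A * T)
Numerator: 87600 * 1.51 = 132276.0
Denominator: 3.6 * 88.0 * 1895 = 600336.0
CR = 132276.0 / 600336.0 = 0.220337 mm/y

0.220337 mm/y


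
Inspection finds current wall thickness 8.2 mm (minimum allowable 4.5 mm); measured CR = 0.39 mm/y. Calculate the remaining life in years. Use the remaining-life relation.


Apply the remaining-life relation: RL = (t_current − t_min) / CR
RL = (8.2 − 4.5) / 0.39 = 3.7 / 0.39 = 9.5 years

9.5 years


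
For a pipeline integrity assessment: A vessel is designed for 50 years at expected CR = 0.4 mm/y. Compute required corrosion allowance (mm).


Corrosion allowance = CR × design life
CA = 0.4 * 50 = 20.0 mm

20.0 mm


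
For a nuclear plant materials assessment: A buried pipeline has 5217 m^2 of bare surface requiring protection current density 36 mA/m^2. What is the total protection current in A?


I = area * current density, then convert mA → A (÷1000)
I = 5217 * 36 / 1000 = 187.81 A

187.81 A


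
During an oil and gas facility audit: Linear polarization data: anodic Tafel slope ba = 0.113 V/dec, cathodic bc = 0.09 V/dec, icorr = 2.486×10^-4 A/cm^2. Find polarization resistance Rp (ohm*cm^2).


Apply the Stern-Geary equation: Rp = ba*bc / (2.303*icorr*(ba+bc))
ba*bc = 0.113*0.09 = 0.01017
ba+bc = 0.203; 2.303*icorr*(ba+bc) = 2.303*2.486×10^-4*0.203 = 1.1622274×10^-4
Rp = 0.01017 / 1.1622274×10^-4 = 87.5 ohm*cm^2

87.5 ohm*cm^2


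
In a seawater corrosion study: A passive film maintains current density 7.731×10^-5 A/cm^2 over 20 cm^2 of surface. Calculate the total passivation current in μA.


I = i_pass * A, then convert A → μA (×10^6)
I = 7.731×10^-5 * 20 * 10^6 = 1546.2 μA

1546.2 μA


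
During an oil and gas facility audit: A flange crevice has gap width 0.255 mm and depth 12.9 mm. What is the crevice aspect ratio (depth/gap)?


Aspect ratio = depth / gap
Ratio = 12.9 / 0.255 = 50.6

50.6


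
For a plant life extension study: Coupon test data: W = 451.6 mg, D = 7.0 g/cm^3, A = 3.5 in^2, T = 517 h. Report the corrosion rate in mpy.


Apply the mpy weight-loss relation: CR = 534 * W / (D * A * T)
Numerator: 534 * 451.6 = 241154.4
Denominator: 7.0 * 3.5 * 517 = 12666.5
CR = 241154.4 / 12666.5 = 19.03876 mpy

19.03876 mpy


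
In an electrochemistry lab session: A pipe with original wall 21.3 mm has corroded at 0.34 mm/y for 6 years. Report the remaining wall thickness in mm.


Remaining wall = original − CR × time
t = 21.3 − 0.34*6 = 21.3 − 2.04 = 19.26 mm

19.26 mm


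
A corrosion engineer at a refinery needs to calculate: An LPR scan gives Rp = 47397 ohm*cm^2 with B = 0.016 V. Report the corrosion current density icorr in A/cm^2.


Apply the Stern-Geary relation: icorr = B / Rp
icorr = 0.016 / 47397 = 3.376×10^-7 A/cm^2

3.376×10^-7 A/cm^2


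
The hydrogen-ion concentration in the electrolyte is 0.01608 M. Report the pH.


pH = −log10[H+]
pH = −log10(0.01608) = 1.79

1.79


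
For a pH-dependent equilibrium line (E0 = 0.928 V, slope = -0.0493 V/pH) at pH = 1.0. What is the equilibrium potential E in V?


Apply the Pourbaix line equation: E = E0 + slope*pH
E = 0.928 + (-0.0493)*1.0 = 0.928 + (-0.0493) = 0.8787 V
Rounded to 4 decimal places: E = 0.8787 V

0.8787 V


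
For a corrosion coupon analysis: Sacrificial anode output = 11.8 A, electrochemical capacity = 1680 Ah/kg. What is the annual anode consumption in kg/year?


Annual consumption = current * hours per year / capacity
Rate = 11.8 * 8760 / 1680 = 61.5 kg/year

61.5 kg/year


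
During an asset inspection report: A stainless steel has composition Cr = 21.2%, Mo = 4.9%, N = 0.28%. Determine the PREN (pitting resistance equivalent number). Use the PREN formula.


Apply the PREN formula: PREN = Cr + 3.3*Mo + 16*N
PREN = 21.2 + 3.3*4.9 + 16*0.28
PREN = 21.2 + 16.17 + 4.48 = 41.85

41.85


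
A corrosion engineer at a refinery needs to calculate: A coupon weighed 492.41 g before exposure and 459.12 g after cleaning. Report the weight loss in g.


Weight loss = initial − final
WL = 492.41 − 459.12 = 33.29 g

33.29 g


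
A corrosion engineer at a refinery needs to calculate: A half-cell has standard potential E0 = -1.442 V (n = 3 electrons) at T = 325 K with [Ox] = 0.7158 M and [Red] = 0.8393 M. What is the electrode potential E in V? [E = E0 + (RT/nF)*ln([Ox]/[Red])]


Apply the Nernst equation: E = E0 + (RT/nF)*ln([Ox]/[Red])
Step 1: RT/nF = 8.314*325/(3*96485) = 0.00933496 V
Step 2: [Ox]/[Red] = 0.7158/0.8393 = 0.852854
Step 3: ln(0.852854) = -0.159167
Step 4: correction = 0.00933496 * -0.159167 = -0.001 V
E = -1.442 + -0.001 = -1.443 V

-1.443 V


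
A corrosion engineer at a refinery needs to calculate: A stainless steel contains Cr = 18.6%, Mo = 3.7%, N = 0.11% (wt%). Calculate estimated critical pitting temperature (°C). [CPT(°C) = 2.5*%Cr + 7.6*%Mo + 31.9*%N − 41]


Apply the ASTM G48 empirical CPT estimate: CPT(°C) = 2.5*%Cr + 7.6*%Mo + 31.9*%N − 41
2.5*18.6 = 46.5; 7.6*3.7 = 28.12; 31.9*0.11 = 3.509
CPT = 46.5 + 28.12 + 3.509 − 41 = 37.129 °C
Rounded to 0.1 °C: CPT ≈ 37.1 °C

37.1 °C


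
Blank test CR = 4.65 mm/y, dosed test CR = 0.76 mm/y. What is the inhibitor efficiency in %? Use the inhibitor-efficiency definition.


Apply the inhibitor-efficiency definition: IE = (CR_blank − CR_inh)/CR_blank × 100
IE = (4.65 − 0.76) / 4.65 × 100
IE = 3.89 / 4.65 × 100 = 83.7 %

83.7 %


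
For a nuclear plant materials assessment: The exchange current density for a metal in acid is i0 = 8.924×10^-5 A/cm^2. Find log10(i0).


i0 = 8.924×10^-5 A/cm^2
log10(i0) = -4.049

-4.049


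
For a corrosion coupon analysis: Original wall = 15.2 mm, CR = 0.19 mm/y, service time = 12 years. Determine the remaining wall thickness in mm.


Remaining wall = original − CR × time
t = 15.2 − 0.19*12 = 15.2 − 2.28 = 12.92 mm

12.92 mm


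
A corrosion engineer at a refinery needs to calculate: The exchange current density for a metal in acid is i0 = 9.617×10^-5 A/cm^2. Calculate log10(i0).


i0 = 9.617×10^-5 A/cm^2
log10(i0) = -4.017

-4.017


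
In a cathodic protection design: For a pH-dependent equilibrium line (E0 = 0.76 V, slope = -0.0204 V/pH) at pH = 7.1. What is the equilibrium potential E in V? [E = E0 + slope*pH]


Apply the Pourbaix line equation: E = E0 + slope*pH
E = 0.76 + (-0.0204)*7.1 = 0.76 + (-0.14484) = 0.61516 V
Rounded to 3 decimal places: E = 0.615 V

0.615 V


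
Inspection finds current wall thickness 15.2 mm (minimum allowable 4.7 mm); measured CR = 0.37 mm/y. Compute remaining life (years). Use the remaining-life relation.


Apply the remaining-life relation: RL = (t_current − t_min) / CR
RL = (15.2 − 4.7) / 0.37 = 10.5 / 0.37 = 28.4 years

28.4 years


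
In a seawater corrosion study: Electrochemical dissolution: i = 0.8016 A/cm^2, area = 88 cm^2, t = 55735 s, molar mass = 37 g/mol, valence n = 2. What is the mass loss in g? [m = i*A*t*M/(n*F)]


Apply Faraday's law: m = i*A*t*M / (n*F)
Total charge passed Q = i*A*t = 0.8016*88*55735 = 3931591.488 C
m = Q*M/(n*F) = 3931591.488*37/(2*96485) = 753.842 g

753.842 g


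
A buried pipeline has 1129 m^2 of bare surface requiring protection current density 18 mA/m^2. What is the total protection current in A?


I = area * current density, then convert mA → A (÷1000)
I = 1129 * 18 / 1000 = 20.32 A

20.32 A


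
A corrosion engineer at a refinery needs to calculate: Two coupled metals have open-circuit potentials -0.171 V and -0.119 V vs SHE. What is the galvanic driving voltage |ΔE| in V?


Driving voltage is the absolute potential difference.
|ΔE| = |-0.171 − (-0.119)| = 0.052 V

0.052 V


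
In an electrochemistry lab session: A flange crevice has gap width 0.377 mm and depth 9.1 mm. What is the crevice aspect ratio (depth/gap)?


Aspect ratio = depth / gap
Ratio = 9.1 / 0.377 = 24.1

24.1


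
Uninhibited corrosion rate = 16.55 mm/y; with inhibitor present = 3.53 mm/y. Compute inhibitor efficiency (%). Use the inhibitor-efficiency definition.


Apply the inhibitor-efficiency definition: IE = (CR_blank − CR_inh)/CR_blank × 100
IE = (16.55 − 3.53) / 16.55 × 100
IE = 13.02 / 16.55 × 100 = 78.7 %

78.7 %


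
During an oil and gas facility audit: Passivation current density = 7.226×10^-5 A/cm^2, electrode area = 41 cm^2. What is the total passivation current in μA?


I = i_pass * A, then convert A → μA (×10^6)
I = 7.226×10^-5 * 41 * 10^6 = 2962.66 μA

2962.66 μA


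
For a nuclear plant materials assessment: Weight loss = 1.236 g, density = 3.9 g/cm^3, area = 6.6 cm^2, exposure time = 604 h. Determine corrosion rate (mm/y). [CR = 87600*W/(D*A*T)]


Apply the mm/y weight-loss relation: CR = 87600 * W / (D * A * T)
Numerator: 87600 * 1.236 = 108273.6
Denominator: 3.9 * 6.6 * 604 = 15546.96
CR = 108273.6 / 15546.96 = 6.9643 mm/y

6.9643 mm/y


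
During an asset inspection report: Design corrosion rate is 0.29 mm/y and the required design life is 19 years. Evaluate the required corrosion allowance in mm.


Corrosion allowance = CR × design life
CA = 0.29 * 19 = 5.51 mm

5.51 mm


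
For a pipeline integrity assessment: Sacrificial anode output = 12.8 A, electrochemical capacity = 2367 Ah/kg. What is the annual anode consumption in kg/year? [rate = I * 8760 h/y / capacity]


Annual consumption = current * hours per year / capacity
Rate = 12.8 * 8760 / 2367 = 47.4 kg/year

47.4 kg/year


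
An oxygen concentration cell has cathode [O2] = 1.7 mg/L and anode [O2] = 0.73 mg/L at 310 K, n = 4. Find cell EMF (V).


Apply the Nernst concentration-cell relation: E = (RT/nF)*ln(C_cathode/C_anode)
RT/nF = 8.314*310/(4*96485) = 0.00667808 V
ln(1.7/0.73) = 0.84534
E = 0.00667808 * 0.84534 = 0.00565 V

0.00565 V


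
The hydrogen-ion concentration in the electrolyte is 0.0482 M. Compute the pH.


pH = −log10[H+]
pH = −log10(0.0482) = 1.32

1.32


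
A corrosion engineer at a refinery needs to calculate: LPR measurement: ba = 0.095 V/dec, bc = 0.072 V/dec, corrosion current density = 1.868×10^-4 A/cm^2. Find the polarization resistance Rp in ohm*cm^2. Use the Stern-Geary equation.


Apply the Stern-Geary equation: Rp = ba*bc / (2.303*icorr*(ba+bc))
ba*bc = 0.095*0.072 = 0.00684
ba+bc = 0.167; 2.303*icorr*(ba+bc) = 2.303*1.868×10^-4*0.167 = 7.1843467×10^-5
Rp = 0.00684 / 7.1843467×10^-5 = 95.21 ohm*cm^2

95.21 ohm*cm^2


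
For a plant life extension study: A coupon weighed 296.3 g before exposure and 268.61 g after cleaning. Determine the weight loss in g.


Weight loss = initial − final
WL = 296.3 − 268.61 = 27.69 g

27.69 g


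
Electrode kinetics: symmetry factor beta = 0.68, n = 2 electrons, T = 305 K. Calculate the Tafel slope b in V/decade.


Apply the Tafel slope relation: b = 2.303*R*T/(beta*n*F)
Numerator: 2.303 * 8.314 * 305 = 5839.88
Denominator: 0.68 * 2 * 96485 = 131219.6
b = 5839.88 / 131219.6 = 0.045 V/decade

0.045 V/decade


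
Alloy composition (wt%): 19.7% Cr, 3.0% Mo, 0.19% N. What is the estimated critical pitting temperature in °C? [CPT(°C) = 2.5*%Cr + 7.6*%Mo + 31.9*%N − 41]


Apply the ASTM G48 empirical CPT estimate: CPT(°C) = 2.5*%Cr + 7.6*%Mo + 31.9*%N − 41
2.5*19.7 = 49.25; 7.6*3.0 = 22.8; 31.9*0.19 = 6.061
CPT = 49.25 + 22.8 + 6.061 − 41 = 37.111 °C
Rounded to 0.1 °C: CPT ≈ 37.1 °C

37.1 °C


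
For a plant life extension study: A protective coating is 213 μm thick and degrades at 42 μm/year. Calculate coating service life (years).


Service life = thickness / degradation rate
Life = 213 / 42 = 5.1 years

5.1 years


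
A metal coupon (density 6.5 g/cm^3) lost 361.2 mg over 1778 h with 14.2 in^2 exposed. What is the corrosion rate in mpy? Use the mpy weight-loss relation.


Apply the mpy weight-loss relation: CR = 534 * W / (D * A * T)
Numerator: 534 * 361.2 = 192880.8
Denominator: 6.5 * 14.2 * 1778 = 164109.4
CR = 192880.8 / 164109.4 = 1.1753 mpy

1.1753 mpy


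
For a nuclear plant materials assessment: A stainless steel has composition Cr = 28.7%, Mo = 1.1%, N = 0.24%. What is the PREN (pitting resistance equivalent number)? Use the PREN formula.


Apply the PREN formula: PREN = Cr + 3.3*Mo + 16*N
PREN = 28.7 + 3.3*1.1 + 16*0.24
PREN = 28.7 + 3.63 + 3.84 = 36.17

36.17


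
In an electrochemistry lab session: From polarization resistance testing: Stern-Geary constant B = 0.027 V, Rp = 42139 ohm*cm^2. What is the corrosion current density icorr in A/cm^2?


Apply the Stern-Geary relation: icorr = B / Rp
icorr = 0.027 / 42139 = 6.407×10^-7 A/cm^2

6.407×10^-7 A/cm^2


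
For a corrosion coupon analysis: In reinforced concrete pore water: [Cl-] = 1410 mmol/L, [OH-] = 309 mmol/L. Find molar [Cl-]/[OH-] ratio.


Threshold parameter = [Cl-] / [OH-] (molar basis; both in mmol/L, so units cancel)
Ratio = 1410 / 309 = 4.56

4.56


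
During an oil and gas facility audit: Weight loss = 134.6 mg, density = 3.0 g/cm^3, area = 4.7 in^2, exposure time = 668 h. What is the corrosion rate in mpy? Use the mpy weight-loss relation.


Apply the mpy weight-loss relation: CR = 534 * W / (D * A * T)
Numerator: 534 * 134.6 = 71876.4
Denominator: 3.0 * 4.7 * 668 = 9418.8
CR = 71876.4 / 9418.8 = 7.631 mpy

7.631 mpy


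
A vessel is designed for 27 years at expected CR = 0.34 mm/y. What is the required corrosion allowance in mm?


Corrosion allowance = CR × design life
CA = 0.34 * 27 = 9.18 mm

9.18 mm


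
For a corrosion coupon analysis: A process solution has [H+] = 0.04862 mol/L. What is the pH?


pH = −log10[H+]
pH = −log10(0.04862) = 1.31

1.31


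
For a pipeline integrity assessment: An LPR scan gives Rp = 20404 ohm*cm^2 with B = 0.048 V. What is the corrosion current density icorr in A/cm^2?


Apply the Stern-Geary relation: icorr = B / Rp
icorr = 0.048 / 20404 = 2.352×10^-6 A/cm^2

2.352×10^-6 A/cm^2


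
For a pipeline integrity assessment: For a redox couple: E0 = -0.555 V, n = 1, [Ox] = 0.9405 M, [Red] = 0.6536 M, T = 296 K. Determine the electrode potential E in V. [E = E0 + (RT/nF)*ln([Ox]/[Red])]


Apply the Nernst equation: E = E0 + (RT/nF)*ln([Ox]/[Red])
Step 1: RT/nF = 8.314*296/(1*96485) = 0.02550598 V
Step 2: [Ox]/[Red] = 0.9405/0.6536 = 1.438953
Step 3: ln(1.438953) = 0.363916
Step 4: correction = 0.02550598 * 0.363916 = 0.0093 V
E = -0.555 + 0.0093 = -0.5457 V

-0.5457 V


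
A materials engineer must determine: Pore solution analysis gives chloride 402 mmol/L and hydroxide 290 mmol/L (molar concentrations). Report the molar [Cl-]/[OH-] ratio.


Threshold parameter = [Cl-] / [OH-] (molar basis; both in mmol/L, so units cancel)
Ratio = 402 / 290 = 1.39

1.39


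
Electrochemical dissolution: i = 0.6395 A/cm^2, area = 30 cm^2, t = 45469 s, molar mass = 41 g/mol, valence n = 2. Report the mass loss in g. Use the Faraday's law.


Apply Faraday's law: m = i*A*t*M / (n*F)
Total charge passed Q = i*A*t = 0.6395*30*45469 = 872322.765 C
m = Q*M/(n*F) = 872322.765*41/(2*96485) = 185.3409 g

185.3409 g


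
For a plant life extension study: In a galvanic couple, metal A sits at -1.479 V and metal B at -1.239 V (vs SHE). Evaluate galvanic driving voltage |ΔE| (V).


Driving voltage is the absolute potential difference.
|ΔE| = |-1.479 − (-1.239)| = 0.24 V

0.24 V


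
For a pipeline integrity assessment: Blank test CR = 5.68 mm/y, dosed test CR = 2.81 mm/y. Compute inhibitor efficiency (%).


Apply the inhibitor-efficiency definition: IE = (CR_blank − CR_inh)/CR_blank × 100
IE = (5.68 − 2.81) / 5.68 × 100
IE = 2.87 / 5.68 × 100 = 50.5 %

50.5 %


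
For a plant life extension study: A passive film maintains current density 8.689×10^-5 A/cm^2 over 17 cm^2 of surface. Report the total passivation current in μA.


I = i_pass * A, then convert A → μA (×10^6)
I = 8.689×10^-5 * 17 * 10^6 = 1477.13 μA

1477.13 μA


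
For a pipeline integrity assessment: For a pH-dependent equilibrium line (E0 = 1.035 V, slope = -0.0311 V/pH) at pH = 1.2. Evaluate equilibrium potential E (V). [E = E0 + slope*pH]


Apply the Pourbaix line equation: E = E0 + slope*pH
E = 1.035 + (-0.0311)*1.2 = 1.035 + (-0.03732) = 0.99768 V
Rounded to 4 decimal places: E = 0.9977 V

0.9977 V


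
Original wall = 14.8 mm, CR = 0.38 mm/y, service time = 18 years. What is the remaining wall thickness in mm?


Remaining wall = original − CR × time
t = 14.8 − 0.38*18 = 14.8 − 6.84 = 7.96 mm

7.96 mm


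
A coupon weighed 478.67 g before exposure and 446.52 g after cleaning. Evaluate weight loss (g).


Weight loss = initial − final
WL = 478.67 − 446.52 = 32.15 g

32.15 g


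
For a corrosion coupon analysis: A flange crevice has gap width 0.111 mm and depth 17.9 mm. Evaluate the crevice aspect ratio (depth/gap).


Aspect ratio = depth / gap
Ratio = 17.9 / 0.111 = 161.3

161.3


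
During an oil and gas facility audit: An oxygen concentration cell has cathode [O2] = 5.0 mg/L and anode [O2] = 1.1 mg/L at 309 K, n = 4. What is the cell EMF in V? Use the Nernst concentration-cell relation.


Apply the Nernst concentration-cell relation: E = (RT/nF)*ln(C_cathode/C_anode)
RT/nF = 8.314*309/(4*96485) = 0.00665654 V
ln(5.0/1.1) = 1.51413
E = 0.00665654 * 1.51413 = 0.01008 V

0.01008 V


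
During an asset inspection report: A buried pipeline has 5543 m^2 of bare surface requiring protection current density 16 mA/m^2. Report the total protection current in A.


I = area * current density, then convert mA → A (÷1000)
I = 5543 * 16 / 1000 = 88.69 A

88.69 A


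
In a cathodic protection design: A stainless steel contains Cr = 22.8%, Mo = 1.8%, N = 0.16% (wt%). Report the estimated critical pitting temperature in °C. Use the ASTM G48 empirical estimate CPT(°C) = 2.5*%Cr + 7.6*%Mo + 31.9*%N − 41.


Apply the ASTM G48 empirical CPT estimate: CPT(°C) = 2.5*%Cr + 7.6*%Mo + 31.9*%N − 41
2.5*22.8 = 57; 7.6*1.8 = 13.68; 31.9*0.16 = 5.104
CPT = 57 + 13.68 + 5.104 − 41 = 34.784 °C
Rounded to 0.1 °C: CPT ≈ 34.8 °C

34.8 °C
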